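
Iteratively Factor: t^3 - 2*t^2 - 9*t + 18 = (t - 2)*(t^2 - 9) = (t - 3)*(t - 2)*(t + 3)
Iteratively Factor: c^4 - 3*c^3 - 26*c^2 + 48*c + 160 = (c + 2)*(c^3 - 5*c^2 - 16*c + 80) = (c + 2)*(c + 4)*(c^2 - 9*c + 20) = (c - 4)*(c + 2)*(c + 4)*(c - 5)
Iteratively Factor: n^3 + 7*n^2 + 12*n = (n + 4)*(n^2 + 3*n) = (n + 3)*(n + 4)*(n)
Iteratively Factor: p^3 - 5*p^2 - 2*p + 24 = (p - 3)*(p^2 - 2*p - 8) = (p - 4)*(p - 3)*(p + 2)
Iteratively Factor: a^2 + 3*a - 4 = (a - 1)*(a + 4)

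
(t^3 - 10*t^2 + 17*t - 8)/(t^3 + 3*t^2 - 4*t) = (t^2 - 9*t + 8)/(t*(t + 4))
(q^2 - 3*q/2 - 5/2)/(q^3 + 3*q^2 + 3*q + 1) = (q - 5/2)/(q^2 + 2*q + 1)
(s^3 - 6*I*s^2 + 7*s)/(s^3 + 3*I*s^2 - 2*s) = (s - 7*I)/(s + 2*I)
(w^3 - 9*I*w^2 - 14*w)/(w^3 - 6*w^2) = (w^2 - 9*I*w - 14)/(w*(w - 6))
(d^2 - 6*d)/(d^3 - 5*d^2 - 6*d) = 1/(d + 1)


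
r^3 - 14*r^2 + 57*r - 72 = (r - 8)*(r - 3)^2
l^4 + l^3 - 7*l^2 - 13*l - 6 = (l - 3)*(l + 1)^2*(l + 2)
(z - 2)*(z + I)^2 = z^3 - 2*z^2 + 2*I*z^2 - z - 4*I*z + 2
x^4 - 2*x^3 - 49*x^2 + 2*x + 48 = (x - 8)*(x - 1)*(x + 1)*(x + 6)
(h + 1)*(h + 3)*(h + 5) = h^3 + 9*h^2 + 23*h + 15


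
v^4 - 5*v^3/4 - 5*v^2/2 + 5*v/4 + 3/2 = (v - 2)*(v - 1)*(v + 3/4)*(v + 1)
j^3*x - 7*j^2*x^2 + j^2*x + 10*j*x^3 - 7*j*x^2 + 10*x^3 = (j - 5*x)*(j - 2*x)*(j*x + x)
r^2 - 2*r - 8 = (r - 4)*(r + 2)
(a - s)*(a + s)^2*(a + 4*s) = a^4 + 5*a^3*s + 3*a^2*s^2 - 5*a*s^3 - 4*s^4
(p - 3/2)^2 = p^2 - 3*p + 9/4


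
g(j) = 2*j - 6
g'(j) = 2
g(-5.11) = -16.22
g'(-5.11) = 2.00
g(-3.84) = -13.68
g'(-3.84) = 2.00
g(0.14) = -5.72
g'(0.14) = 2.00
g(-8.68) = -23.36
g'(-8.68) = 2.00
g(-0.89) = -7.78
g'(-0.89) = 2.00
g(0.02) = -5.96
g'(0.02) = 2.00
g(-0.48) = -6.96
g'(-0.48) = 2.00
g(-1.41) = -8.82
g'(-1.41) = 2.00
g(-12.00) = -30.00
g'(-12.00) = 2.00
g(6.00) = 6.00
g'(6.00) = 2.00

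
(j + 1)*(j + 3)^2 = j^3 + 7*j^2 + 15*j + 9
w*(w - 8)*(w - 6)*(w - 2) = w^4 - 16*w^3 + 76*w^2 - 96*w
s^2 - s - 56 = (s - 8)*(s + 7)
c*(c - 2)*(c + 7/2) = c^3 + 3*c^2/2 - 7*c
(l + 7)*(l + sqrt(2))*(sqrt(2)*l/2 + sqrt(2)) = sqrt(2)*l^3/2 + l^2 + 9*sqrt(2)*l^2/2 + 9*l + 7*sqrt(2)*l + 14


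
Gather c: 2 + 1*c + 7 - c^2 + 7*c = -c^2 + 8*c + 9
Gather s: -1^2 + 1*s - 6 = s - 7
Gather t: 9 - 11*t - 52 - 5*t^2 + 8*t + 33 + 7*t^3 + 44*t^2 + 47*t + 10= 7*t^3 + 39*t^2 + 44*t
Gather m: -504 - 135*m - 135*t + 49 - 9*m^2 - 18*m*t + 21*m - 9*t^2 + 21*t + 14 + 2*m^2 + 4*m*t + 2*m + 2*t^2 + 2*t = -7*m^2 + m*(-14*t - 112) - 7*t^2 - 112*t - 441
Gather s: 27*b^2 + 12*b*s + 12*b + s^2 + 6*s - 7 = 27*b^2 + 12*b + s^2 + s*(12*b + 6) - 7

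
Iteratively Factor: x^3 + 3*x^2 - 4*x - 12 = (x - 2)*(x^2 + 5*x + 6) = (x - 2)*(x + 2)*(x + 3)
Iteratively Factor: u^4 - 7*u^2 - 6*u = (u - 3)*(u^3 + 3*u^2 + 2*u) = u*(u - 3)*(u^2 + 3*u + 2) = u*(u - 3)*(u + 2)*(u + 1)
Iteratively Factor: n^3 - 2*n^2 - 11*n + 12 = (n - 1)*(n^2 - n - 12) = (n - 1)*(n + 3)*(n - 4)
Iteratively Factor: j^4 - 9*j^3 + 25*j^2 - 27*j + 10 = (j - 1)*(j^3 - 8*j^2 + 17*j - 10) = (j - 1)^2*(j^2 - 7*j + 10) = (j - 2)*(j - 1)^2*(j - 5)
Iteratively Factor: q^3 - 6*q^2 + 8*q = (q - 2)*(q^2 - 4*q) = q*(q - 2)*(q - 4)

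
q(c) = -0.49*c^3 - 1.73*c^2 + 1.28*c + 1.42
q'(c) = -1.47*c^2 - 3.46*c + 1.28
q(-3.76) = -1.80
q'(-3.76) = -6.49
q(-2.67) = -5.00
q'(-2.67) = 0.04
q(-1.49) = -2.71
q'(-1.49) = 3.17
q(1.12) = -0.00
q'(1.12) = -4.44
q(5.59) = -131.08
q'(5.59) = -64.00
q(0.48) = 1.58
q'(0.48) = -0.72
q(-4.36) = 3.56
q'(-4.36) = -11.58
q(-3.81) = -1.47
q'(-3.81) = -6.88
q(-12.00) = 583.66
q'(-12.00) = -168.88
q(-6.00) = 37.30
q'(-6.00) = -30.88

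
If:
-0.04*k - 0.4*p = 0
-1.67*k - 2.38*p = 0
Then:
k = 0.00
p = 0.00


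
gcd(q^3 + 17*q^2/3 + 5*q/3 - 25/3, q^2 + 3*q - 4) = q - 1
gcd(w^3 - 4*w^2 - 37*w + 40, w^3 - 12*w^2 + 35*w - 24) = w^2 - 9*w + 8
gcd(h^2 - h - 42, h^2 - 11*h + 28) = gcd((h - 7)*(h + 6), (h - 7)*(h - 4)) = h - 7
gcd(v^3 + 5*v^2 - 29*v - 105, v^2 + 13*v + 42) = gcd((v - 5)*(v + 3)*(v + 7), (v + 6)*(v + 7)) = v + 7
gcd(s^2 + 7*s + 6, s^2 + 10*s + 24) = s + 6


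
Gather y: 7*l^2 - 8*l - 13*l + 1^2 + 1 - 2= 7*l^2 - 21*l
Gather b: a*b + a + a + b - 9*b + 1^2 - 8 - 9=2*a + b*(a - 8) - 16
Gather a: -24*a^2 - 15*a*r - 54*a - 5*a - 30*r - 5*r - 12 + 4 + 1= -24*a^2 + a*(-15*r - 59) - 35*r - 7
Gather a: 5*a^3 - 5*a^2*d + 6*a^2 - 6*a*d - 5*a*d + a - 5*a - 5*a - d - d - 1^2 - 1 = 5*a^3 + a^2*(6 - 5*d) + a*(-11*d - 9) - 2*d - 2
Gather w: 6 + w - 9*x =w - 9*x + 6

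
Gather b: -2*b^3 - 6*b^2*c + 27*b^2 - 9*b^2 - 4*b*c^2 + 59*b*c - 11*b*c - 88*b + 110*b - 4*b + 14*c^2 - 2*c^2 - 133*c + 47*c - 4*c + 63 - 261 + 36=-2*b^3 + b^2*(18 - 6*c) + b*(-4*c^2 + 48*c + 18) + 12*c^2 - 90*c - 162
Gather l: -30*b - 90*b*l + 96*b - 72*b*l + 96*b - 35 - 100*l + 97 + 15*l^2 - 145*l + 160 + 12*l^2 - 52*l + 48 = 162*b + 27*l^2 + l*(-162*b - 297) + 270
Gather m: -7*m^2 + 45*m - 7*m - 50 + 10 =-7*m^2 + 38*m - 40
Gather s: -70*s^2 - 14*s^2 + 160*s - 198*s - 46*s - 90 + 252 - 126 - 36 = -84*s^2 - 84*s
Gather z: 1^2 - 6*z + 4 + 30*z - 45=24*z - 40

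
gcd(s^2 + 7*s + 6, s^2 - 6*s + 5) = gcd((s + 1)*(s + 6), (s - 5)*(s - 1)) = 1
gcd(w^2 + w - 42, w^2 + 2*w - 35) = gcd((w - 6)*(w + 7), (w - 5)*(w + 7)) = w + 7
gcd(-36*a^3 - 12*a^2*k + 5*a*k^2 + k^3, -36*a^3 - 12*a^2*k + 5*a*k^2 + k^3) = 36*a^3 + 12*a^2*k - 5*a*k^2 - k^3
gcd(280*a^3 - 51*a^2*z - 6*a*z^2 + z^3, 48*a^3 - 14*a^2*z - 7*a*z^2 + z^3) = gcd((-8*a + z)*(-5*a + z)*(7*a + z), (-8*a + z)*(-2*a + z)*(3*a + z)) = -8*a + z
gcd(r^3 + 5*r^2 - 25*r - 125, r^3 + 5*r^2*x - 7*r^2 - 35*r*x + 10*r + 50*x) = r - 5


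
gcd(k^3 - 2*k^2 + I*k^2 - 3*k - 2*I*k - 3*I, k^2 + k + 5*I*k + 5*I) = k + 1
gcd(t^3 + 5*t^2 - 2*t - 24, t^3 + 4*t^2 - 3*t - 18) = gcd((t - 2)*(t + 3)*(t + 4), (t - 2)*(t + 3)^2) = t^2 + t - 6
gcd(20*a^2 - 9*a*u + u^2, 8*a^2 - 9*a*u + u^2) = 1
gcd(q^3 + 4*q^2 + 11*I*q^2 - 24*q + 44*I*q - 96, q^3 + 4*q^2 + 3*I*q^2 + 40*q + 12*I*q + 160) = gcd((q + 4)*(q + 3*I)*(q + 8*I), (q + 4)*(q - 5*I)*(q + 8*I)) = q^2 + q*(4 + 8*I) + 32*I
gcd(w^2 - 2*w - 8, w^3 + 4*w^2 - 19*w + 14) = 1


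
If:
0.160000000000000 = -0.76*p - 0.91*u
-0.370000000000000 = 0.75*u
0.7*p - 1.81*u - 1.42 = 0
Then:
No Solution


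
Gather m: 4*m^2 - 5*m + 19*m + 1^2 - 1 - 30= 4*m^2 + 14*m - 30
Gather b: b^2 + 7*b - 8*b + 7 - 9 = b^2 - b - 2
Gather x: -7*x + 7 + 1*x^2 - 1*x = x^2 - 8*x + 7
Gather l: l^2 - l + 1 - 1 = l^2 - l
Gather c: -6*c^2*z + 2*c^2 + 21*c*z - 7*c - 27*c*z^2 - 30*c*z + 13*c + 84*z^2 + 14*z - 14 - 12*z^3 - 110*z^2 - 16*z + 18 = c^2*(2 - 6*z) + c*(-27*z^2 - 9*z + 6) - 12*z^3 - 26*z^2 - 2*z + 4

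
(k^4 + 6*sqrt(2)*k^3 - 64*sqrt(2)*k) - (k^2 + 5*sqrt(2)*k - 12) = k^4 + 6*sqrt(2)*k^3 - k^2 - 69*sqrt(2)*k + 12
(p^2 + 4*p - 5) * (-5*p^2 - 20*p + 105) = -5*p^4 - 40*p^3 + 50*p^2 + 520*p - 525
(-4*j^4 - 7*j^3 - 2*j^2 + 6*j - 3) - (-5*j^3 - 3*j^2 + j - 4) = -4*j^4 - 2*j^3 + j^2 + 5*j + 1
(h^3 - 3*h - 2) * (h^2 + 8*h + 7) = h^5 + 8*h^4 + 4*h^3 - 26*h^2 - 37*h - 14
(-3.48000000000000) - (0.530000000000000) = -4.01000000000000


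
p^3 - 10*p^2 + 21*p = p*(p - 7)*(p - 3)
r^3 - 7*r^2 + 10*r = r*(r - 5)*(r - 2)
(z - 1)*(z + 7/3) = z^2 + 4*z/3 - 7/3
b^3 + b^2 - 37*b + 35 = (b - 5)*(b - 1)*(b + 7)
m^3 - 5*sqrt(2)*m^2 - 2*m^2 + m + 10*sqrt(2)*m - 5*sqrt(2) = (m - 1)^2*(m - 5*sqrt(2))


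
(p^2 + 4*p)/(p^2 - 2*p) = (p + 4)/(p - 2)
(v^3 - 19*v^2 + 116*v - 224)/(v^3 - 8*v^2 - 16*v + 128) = (v - 7)/(v + 4)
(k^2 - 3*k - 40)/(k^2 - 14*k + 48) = (k + 5)/(k - 6)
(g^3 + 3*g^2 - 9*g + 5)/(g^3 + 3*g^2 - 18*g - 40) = (g^2 - 2*g + 1)/(g^2 - 2*g - 8)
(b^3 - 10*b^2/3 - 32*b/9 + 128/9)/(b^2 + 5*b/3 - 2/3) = (9*b^2 - 48*b + 64)/(3*(3*b - 1))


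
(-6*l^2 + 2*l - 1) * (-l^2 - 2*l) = 6*l^4 + 10*l^3 - 3*l^2 + 2*l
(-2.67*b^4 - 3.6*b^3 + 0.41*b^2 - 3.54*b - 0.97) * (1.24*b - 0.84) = -3.3108*b^5 - 2.2212*b^4 + 3.5324*b^3 - 4.734*b^2 + 1.7708*b + 0.8148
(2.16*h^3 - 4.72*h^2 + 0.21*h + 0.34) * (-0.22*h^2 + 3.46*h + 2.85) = -0.4752*h^5 + 8.512*h^4 - 10.2214*h^3 - 12.8002*h^2 + 1.7749*h + 0.969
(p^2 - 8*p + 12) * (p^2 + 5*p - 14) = p^4 - 3*p^3 - 42*p^2 + 172*p - 168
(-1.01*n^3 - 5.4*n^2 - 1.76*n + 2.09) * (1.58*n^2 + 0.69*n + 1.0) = -1.5958*n^5 - 9.2289*n^4 - 7.5168*n^3 - 3.3122*n^2 - 0.3179*n + 2.09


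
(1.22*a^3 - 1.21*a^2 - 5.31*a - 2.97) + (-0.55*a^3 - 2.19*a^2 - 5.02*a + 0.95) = 0.67*a^3 - 3.4*a^2 - 10.33*a - 2.02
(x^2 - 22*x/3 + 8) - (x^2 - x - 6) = 14 - 19*x/3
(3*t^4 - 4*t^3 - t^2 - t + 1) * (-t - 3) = -3*t^5 - 5*t^4 + 13*t^3 + 4*t^2 + 2*t - 3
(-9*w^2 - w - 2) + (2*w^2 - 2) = -7*w^2 - w - 4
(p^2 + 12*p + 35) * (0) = 0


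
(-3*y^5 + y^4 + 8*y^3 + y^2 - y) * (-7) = 21*y^5 - 7*y^4 - 56*y^3 - 7*y^2 + 7*y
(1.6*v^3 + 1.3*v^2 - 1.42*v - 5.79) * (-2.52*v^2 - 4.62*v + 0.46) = -4.032*v^5 - 10.668*v^4 - 1.6916*v^3 + 21.7492*v^2 + 26.0966*v - 2.6634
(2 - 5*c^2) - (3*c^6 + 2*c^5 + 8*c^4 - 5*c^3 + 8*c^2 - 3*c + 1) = -3*c^6 - 2*c^5 - 8*c^4 + 5*c^3 - 13*c^2 + 3*c + 1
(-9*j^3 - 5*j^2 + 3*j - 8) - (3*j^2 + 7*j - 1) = -9*j^3 - 8*j^2 - 4*j - 7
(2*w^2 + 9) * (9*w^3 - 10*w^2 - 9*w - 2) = 18*w^5 - 20*w^4 + 63*w^3 - 94*w^2 - 81*w - 18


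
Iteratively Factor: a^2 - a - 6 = (a + 2)*(a - 3)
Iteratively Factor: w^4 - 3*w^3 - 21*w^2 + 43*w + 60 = (w + 4)*(w^3 - 7*w^2 + 7*w + 15) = (w - 3)*(w + 4)*(w^2 - 4*w - 5) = (w - 5)*(w - 3)*(w + 4)*(w + 1)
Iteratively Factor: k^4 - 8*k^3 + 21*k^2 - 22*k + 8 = (k - 4)*(k^3 - 4*k^2 + 5*k - 2) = (k - 4)*(k - 1)*(k^2 - 3*k + 2) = (k - 4)*(k - 2)*(k - 1)*(k - 1)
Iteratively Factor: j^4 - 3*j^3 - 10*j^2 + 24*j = (j - 4)*(j^3 + j^2 - 6*j) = (j - 4)*(j + 3)*(j^2 - 2*j) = (j - 4)*(j - 2)*(j + 3)*(j)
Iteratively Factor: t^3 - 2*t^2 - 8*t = (t - 4)*(t^2 + 2*t) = (t - 4)*(t + 2)*(t)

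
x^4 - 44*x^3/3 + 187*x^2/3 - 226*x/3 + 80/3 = (x - 8)*(x - 5)*(x - 1)*(x - 2/3)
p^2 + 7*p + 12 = (p + 3)*(p + 4)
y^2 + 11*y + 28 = (y + 4)*(y + 7)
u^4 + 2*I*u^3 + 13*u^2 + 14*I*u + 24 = (u - 3*I)*(u - I)*(u + 2*I)*(u + 4*I)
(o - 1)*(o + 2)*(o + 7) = o^3 + 8*o^2 + 5*o - 14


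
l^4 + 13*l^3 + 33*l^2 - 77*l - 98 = (l - 2)*(l + 1)*(l + 7)^2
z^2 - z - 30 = (z - 6)*(z + 5)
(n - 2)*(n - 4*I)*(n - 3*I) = n^3 - 2*n^2 - 7*I*n^2 - 12*n + 14*I*n + 24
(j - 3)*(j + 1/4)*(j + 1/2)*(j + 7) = j^4 + 19*j^3/4 - 143*j^2/8 - 61*j/4 - 21/8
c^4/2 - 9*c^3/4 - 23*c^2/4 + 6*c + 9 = (c/2 + 1)*(c - 6)*(c - 3/2)*(c + 1)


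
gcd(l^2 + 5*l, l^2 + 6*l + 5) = l + 5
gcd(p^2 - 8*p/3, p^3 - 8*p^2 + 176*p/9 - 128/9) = p - 8/3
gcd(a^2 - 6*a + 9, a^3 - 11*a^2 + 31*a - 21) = a - 3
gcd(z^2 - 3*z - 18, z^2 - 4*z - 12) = z - 6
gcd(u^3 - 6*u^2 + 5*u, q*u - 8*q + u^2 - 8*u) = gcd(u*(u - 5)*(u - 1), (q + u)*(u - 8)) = 1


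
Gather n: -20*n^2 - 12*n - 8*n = -20*n^2 - 20*n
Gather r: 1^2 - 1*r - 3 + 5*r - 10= 4*r - 12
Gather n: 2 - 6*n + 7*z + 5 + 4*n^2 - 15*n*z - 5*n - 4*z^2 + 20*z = 4*n^2 + n*(-15*z - 11) - 4*z^2 + 27*z + 7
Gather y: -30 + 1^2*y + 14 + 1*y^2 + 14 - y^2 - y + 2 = 0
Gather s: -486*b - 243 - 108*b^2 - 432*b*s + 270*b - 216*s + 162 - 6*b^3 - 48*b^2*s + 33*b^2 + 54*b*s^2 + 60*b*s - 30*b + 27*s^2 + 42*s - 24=-6*b^3 - 75*b^2 - 246*b + s^2*(54*b + 27) + s*(-48*b^2 - 372*b - 174) - 105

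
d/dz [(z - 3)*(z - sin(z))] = z + (3 - z)*(cos(z) - 1) - sin(z)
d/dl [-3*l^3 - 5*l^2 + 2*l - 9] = -9*l^2 - 10*l + 2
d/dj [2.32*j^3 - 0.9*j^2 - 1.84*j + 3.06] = 6.96*j^2 - 1.8*j - 1.84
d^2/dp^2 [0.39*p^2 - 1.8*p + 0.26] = 0.780000000000000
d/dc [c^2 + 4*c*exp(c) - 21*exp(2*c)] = 4*c*exp(c) + 2*c - 42*exp(2*c) + 4*exp(c)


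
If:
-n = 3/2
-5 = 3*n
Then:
No Solution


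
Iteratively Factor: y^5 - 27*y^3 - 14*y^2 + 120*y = (y - 2)*(y^4 + 2*y^3 - 23*y^2 - 60*y) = (y - 5)*(y - 2)*(y^3 + 7*y^2 + 12*y) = y*(y - 5)*(y - 2)*(y^2 + 7*y + 12) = y*(y - 5)*(y - 2)*(y + 3)*(y + 4)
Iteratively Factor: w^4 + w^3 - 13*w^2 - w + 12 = (w - 3)*(w^3 + 4*w^2 - w - 4) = (w - 3)*(w + 1)*(w^2 + 3*w - 4) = (w - 3)*(w - 1)*(w + 1)*(w + 4)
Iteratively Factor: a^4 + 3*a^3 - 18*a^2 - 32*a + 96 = (a - 3)*(a^3 + 6*a^2 - 32) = (a - 3)*(a + 4)*(a^2 + 2*a - 8) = (a - 3)*(a - 2)*(a + 4)*(a + 4)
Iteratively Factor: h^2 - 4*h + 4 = (h - 2)*(h - 2)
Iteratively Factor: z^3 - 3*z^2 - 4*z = (z)*(z^2 - 3*z - 4) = z*(z + 1)*(z - 4)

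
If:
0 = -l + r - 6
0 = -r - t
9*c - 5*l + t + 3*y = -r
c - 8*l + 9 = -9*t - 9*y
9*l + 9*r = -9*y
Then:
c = -459/304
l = -873/304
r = 951/304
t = -951/304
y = -39/152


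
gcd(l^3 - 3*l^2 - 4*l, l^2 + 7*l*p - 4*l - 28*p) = l - 4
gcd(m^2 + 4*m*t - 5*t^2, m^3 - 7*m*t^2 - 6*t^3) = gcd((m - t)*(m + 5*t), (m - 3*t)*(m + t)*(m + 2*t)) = 1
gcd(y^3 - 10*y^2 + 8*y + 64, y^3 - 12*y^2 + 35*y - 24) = y - 8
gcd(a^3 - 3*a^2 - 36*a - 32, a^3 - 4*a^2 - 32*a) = a^2 - 4*a - 32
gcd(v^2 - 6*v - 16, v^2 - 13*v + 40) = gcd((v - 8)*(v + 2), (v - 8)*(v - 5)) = v - 8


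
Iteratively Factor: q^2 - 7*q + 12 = (q - 4)*(q - 3)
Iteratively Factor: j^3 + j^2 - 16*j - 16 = (j + 4)*(j^2 - 3*j - 4) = (j - 4)*(j + 4)*(j + 1)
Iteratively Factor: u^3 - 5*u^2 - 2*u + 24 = (u + 2)*(u^2 - 7*u + 12) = (u - 3)*(u + 2)*(u - 4)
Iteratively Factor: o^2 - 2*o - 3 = (o - 3)*(o + 1)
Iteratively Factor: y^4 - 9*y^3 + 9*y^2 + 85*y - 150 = (y + 3)*(y^3 - 12*y^2 + 45*y - 50) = (y - 5)*(y + 3)*(y^2 - 7*y + 10) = (y - 5)*(y - 2)*(y + 3)*(y - 5)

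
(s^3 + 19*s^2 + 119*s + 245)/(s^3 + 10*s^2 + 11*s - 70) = (s + 7)/(s - 2)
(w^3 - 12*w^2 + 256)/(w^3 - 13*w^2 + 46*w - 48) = (w^2 - 4*w - 32)/(w^2 - 5*w + 6)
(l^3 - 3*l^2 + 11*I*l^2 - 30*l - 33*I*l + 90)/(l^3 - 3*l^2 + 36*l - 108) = (l + 5*I)/(l - 6*I)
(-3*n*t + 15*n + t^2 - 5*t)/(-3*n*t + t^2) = (t - 5)/t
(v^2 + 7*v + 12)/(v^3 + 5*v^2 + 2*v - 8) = (v + 3)/(v^2 + v - 2)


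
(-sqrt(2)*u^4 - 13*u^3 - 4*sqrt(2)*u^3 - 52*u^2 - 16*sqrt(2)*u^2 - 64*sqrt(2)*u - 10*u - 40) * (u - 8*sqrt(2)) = -sqrt(2)*u^5 - 4*sqrt(2)*u^4 + 3*u^4 + 12*u^3 + 88*sqrt(2)*u^3 + 246*u^2 + 352*sqrt(2)*u^2 + 80*sqrt(2)*u + 984*u + 320*sqrt(2)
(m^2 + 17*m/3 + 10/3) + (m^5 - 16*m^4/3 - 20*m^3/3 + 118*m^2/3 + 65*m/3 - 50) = m^5 - 16*m^4/3 - 20*m^3/3 + 121*m^2/3 + 82*m/3 - 140/3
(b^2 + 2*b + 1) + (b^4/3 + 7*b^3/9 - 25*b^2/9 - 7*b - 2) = b^4/3 + 7*b^3/9 - 16*b^2/9 - 5*b - 1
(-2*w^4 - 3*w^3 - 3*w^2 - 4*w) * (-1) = 2*w^4 + 3*w^3 + 3*w^2 + 4*w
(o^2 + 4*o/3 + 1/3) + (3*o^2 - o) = 4*o^2 + o/3 + 1/3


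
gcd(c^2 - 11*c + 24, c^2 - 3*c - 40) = c - 8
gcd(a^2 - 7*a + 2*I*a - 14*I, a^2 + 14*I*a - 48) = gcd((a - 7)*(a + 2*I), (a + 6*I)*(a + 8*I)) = 1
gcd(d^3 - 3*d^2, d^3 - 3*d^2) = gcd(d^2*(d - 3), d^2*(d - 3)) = d^3 - 3*d^2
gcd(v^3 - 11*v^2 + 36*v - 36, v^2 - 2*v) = v - 2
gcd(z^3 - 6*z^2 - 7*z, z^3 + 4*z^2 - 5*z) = z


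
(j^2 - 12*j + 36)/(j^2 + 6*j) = (j^2 - 12*j + 36)/(j*(j + 6))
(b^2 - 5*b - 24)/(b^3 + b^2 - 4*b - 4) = (b^2 - 5*b - 24)/(b^3 + b^2 - 4*b - 4)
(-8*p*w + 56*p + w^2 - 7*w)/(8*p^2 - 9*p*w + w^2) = (7 - w)/(p - w)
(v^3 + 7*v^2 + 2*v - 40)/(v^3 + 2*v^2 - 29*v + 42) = (v^2 + 9*v + 20)/(v^2 + 4*v - 21)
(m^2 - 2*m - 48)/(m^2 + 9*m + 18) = (m - 8)/(m + 3)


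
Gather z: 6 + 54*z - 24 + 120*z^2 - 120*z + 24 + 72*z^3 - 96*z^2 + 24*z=72*z^3 + 24*z^2 - 42*z + 6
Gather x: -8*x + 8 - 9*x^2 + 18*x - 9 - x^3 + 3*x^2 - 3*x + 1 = -x^3 - 6*x^2 + 7*x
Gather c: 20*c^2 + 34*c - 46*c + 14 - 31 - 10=20*c^2 - 12*c - 27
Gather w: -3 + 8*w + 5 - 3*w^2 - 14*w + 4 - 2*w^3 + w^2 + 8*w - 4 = -2*w^3 - 2*w^2 + 2*w + 2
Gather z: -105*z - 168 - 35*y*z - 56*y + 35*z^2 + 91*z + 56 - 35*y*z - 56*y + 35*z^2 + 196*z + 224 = -112*y + 70*z^2 + z*(182 - 70*y) + 112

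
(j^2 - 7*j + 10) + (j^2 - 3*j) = 2*j^2 - 10*j + 10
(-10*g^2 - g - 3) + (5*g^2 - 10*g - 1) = -5*g^2 - 11*g - 4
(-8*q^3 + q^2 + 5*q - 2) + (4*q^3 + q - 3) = -4*q^3 + q^2 + 6*q - 5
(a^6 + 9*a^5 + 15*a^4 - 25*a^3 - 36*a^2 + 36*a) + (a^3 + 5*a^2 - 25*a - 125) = a^6 + 9*a^5 + 15*a^4 - 24*a^3 - 31*a^2 + 11*a - 125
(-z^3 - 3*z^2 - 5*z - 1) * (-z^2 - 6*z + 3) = z^5 + 9*z^4 + 20*z^3 + 22*z^2 - 9*z - 3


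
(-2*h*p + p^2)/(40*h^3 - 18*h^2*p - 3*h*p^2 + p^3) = p/(-20*h^2 - h*p + p^2)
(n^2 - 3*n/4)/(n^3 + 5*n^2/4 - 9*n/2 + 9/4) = n/(n^2 + 2*n - 3)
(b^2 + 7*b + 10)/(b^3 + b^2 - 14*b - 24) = (b + 5)/(b^2 - b - 12)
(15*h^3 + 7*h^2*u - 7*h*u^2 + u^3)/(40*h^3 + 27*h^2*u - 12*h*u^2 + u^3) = (-3*h + u)/(-8*h + u)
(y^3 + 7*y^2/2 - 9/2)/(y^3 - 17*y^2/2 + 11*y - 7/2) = (2*y^2 + 9*y + 9)/(2*y^2 - 15*y + 7)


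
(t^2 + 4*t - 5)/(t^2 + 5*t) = (t - 1)/t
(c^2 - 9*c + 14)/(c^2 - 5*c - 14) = (c - 2)/(c + 2)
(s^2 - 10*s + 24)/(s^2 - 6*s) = (s - 4)/s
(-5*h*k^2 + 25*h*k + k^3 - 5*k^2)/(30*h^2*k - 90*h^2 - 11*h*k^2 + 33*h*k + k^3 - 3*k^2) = k*(5 - k)/(6*h*k - 18*h - k^2 + 3*k)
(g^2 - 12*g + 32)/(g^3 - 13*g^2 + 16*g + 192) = (g - 4)/(g^2 - 5*g - 24)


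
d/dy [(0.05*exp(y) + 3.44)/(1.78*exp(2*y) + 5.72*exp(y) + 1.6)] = (-(0.05*exp(y) + 3.44)*(3.56*exp(y) + 5.72) + 0.089*exp(2*y) + 0.286*exp(y) + 0.08)*exp(y)/(1.78*exp(2*y) + 5.72*exp(y) + 1.6)^2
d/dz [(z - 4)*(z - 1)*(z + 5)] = 3*z^2 - 21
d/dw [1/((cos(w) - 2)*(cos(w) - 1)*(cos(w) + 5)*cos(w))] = (-23*cos(w) + 3*cos(2*w) + cos(3*w) + 13)*sin(w)/((cos(w) - 2)^2*(cos(w) - 1)^2*(cos(w) + 5)^2*cos(w)^2)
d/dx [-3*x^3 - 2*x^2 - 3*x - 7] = -9*x^2 - 4*x - 3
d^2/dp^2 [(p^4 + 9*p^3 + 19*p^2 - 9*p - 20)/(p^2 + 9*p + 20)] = 2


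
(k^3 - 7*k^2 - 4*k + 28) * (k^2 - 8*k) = k^5 - 15*k^4 + 52*k^3 + 60*k^2 - 224*k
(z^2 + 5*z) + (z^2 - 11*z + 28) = 2*z^2 - 6*z + 28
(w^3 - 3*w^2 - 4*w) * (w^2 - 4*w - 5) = w^5 - 7*w^4 + 3*w^3 + 31*w^2 + 20*w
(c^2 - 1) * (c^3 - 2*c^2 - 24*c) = c^5 - 2*c^4 - 25*c^3 + 2*c^2 + 24*c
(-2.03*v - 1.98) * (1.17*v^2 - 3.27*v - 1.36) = -2.3751*v^3 + 4.3215*v^2 + 9.2354*v + 2.6928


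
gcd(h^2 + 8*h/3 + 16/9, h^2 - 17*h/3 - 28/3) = h + 4/3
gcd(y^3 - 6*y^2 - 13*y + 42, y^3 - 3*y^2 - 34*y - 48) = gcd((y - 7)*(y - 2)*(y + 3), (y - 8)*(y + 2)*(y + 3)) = y + 3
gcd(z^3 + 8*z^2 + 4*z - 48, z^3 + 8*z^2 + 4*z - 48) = z^3 + 8*z^2 + 4*z - 48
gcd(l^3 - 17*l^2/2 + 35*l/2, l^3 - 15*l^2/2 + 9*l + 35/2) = l^2 - 17*l/2 + 35/2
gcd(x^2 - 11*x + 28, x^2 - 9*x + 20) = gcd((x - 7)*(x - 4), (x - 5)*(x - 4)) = x - 4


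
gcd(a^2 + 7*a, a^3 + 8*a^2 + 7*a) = a^2 + 7*a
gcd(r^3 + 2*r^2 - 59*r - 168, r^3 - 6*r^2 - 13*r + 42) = r + 3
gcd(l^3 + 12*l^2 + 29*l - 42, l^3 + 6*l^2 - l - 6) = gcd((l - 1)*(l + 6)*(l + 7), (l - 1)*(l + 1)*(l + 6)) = l^2 + 5*l - 6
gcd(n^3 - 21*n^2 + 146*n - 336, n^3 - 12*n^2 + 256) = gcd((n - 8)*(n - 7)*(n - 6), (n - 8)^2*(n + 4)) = n - 8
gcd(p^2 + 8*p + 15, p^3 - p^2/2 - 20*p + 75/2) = p + 5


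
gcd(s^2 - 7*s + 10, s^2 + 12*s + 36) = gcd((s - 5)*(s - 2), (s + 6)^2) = 1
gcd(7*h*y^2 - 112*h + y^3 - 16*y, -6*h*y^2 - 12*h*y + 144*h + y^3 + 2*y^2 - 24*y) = y - 4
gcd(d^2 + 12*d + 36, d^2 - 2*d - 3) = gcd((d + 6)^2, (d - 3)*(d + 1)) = 1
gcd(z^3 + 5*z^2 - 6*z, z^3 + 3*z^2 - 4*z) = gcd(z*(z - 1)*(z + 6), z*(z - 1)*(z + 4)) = z^2 - z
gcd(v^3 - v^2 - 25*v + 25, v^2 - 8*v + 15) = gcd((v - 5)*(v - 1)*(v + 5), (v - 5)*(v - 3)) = v - 5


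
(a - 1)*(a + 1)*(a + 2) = a^3 + 2*a^2 - a - 2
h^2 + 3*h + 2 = (h + 1)*(h + 2)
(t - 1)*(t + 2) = t^2 + t - 2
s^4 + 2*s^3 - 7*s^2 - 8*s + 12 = (s - 2)*(s - 1)*(s + 2)*(s + 3)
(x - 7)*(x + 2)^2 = x^3 - 3*x^2 - 24*x - 28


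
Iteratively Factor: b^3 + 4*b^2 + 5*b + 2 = (b + 1)*(b^2 + 3*b + 2) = (b + 1)*(b + 2)*(b + 1)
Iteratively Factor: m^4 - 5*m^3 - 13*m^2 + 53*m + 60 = (m + 1)*(m^3 - 6*m^2 - 7*m + 60) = (m + 1)*(m + 3)*(m^2 - 9*m + 20) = (m - 5)*(m + 1)*(m + 3)*(m - 4)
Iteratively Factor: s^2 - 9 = (s + 3)*(s - 3)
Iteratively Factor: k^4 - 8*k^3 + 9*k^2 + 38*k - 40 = (k + 2)*(k^3 - 10*k^2 + 29*k - 20) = (k - 1)*(k + 2)*(k^2 - 9*k + 20) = (k - 4)*(k - 1)*(k + 2)*(k - 5)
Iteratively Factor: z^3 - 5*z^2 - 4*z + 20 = (z + 2)*(z^2 - 7*z + 10) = (z - 5)*(z + 2)*(z - 2)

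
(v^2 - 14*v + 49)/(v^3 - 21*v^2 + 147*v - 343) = 1/(v - 7)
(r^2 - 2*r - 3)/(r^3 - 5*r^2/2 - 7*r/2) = 2*(r - 3)/(r*(2*r - 7))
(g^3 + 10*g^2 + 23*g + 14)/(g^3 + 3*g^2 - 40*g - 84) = (g + 1)/(g - 6)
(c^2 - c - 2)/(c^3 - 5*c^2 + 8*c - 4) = (c + 1)/(c^2 - 3*c + 2)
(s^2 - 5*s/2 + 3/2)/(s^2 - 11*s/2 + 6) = (s - 1)/(s - 4)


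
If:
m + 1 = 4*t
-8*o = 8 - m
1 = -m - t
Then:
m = -1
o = -9/8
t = 0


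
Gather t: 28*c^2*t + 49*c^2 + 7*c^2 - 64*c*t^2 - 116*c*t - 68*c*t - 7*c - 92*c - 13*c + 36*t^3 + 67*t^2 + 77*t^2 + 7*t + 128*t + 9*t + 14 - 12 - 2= 56*c^2 - 112*c + 36*t^3 + t^2*(144 - 64*c) + t*(28*c^2 - 184*c + 144)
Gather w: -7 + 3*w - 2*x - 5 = 3*w - 2*x - 12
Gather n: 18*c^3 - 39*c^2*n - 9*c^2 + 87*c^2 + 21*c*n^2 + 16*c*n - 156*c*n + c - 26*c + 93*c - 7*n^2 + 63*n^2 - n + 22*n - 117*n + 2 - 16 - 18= 18*c^3 + 78*c^2 + 68*c + n^2*(21*c + 56) + n*(-39*c^2 - 140*c - 96) - 32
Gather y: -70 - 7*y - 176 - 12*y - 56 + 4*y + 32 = -15*y - 270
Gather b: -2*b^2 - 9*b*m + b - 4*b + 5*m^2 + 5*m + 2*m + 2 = -2*b^2 + b*(-9*m - 3) + 5*m^2 + 7*m + 2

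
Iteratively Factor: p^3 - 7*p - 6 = (p - 3)*(p^2 + 3*p + 2) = (p - 3)*(p + 1)*(p + 2)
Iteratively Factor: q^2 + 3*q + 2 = (q + 2)*(q + 1)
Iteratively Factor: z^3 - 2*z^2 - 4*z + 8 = (z + 2)*(z^2 - 4*z + 4) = (z - 2)*(z + 2)*(z - 2)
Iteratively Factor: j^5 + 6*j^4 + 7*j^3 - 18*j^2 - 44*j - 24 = (j + 1)*(j^4 + 5*j^3 + 2*j^2 - 20*j - 24) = (j + 1)*(j + 3)*(j^3 + 2*j^2 - 4*j - 8) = (j + 1)*(j + 2)*(j + 3)*(j^2 - 4) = (j + 1)*(j + 2)^2*(j + 3)*(j - 2)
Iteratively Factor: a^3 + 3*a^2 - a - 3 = (a - 1)*(a^2 + 4*a + 3) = (a - 1)*(a + 3)*(a + 1)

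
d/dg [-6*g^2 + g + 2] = 1 - 12*g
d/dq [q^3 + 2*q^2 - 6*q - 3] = 3*q^2 + 4*q - 6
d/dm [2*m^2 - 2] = 4*m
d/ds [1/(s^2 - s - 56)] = (1 - 2*s)/(-s^2 + s + 56)^2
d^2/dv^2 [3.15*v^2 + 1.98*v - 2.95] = 6.30000000000000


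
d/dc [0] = 0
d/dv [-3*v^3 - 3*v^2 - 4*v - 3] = -9*v^2 - 6*v - 4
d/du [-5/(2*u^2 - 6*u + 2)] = 5*(2*u - 3)/(2*(u^2 - 3*u + 1)^2)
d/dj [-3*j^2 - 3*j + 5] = -6*j - 3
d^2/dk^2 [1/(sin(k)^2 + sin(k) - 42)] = (-4*sin(k)^4 - 3*sin(k)^3 - 163*sin(k)^2 - 36*sin(k) + 86)/(sin(k)^2 + sin(k) - 42)^3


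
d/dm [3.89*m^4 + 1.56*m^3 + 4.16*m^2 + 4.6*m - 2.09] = 15.56*m^3 + 4.68*m^2 + 8.32*m + 4.6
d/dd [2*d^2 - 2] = 4*d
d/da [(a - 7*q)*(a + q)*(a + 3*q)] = 3*a^2 - 6*a*q - 25*q^2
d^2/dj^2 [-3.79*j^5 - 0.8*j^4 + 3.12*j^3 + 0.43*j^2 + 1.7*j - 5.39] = -75.8*j^3 - 9.6*j^2 + 18.72*j + 0.86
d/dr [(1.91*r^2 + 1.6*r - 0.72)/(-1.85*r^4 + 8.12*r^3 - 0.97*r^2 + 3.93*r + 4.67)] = (7.067*r^5 - 6.6292*r^4 - 31.312*r^3 + 26.5975*r^2 + 16.4426*r + 10.3016)/(3.4225*r^8 - 30.044*r^7 + 69.5234*r^6 - 30.2938*r^5 + 47.4851*r^4 + 68.2166*r^3 + 6.3851*r^2 + 36.7062*r + 21.8089)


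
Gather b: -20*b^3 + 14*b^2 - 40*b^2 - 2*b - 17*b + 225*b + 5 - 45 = -20*b^3 - 26*b^2 + 206*b - 40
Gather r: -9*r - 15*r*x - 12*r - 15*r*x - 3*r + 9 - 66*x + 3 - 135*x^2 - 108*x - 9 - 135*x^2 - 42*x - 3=r*(-30*x - 24) - 270*x^2 - 216*x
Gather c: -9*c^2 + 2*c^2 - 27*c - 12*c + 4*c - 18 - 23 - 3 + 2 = -7*c^2 - 35*c - 42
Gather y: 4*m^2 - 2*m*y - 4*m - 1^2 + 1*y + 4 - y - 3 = 4*m^2 - 2*m*y - 4*m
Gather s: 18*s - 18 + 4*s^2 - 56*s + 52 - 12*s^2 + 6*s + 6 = -8*s^2 - 32*s + 40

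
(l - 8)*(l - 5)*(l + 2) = l^3 - 11*l^2 + 14*l + 80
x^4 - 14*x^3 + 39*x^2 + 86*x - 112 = (x - 8)*(x - 7)*(x - 1)*(x + 2)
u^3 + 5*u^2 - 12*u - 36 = (u - 3)*(u + 2)*(u + 6)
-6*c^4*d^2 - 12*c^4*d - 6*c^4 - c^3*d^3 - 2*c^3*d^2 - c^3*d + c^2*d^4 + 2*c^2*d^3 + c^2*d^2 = (-3*c + d)*(2*c + d)*(c*d + c)^2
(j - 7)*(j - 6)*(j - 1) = j^3 - 14*j^2 + 55*j - 42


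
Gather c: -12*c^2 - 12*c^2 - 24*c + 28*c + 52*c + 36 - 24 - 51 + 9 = -24*c^2 + 56*c - 30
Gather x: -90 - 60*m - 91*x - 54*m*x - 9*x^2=-60*m - 9*x^2 + x*(-54*m - 91) - 90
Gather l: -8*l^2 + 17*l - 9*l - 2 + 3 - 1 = -8*l^2 + 8*l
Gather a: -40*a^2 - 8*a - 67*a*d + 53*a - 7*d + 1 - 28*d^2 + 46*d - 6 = -40*a^2 + a*(45 - 67*d) - 28*d^2 + 39*d - 5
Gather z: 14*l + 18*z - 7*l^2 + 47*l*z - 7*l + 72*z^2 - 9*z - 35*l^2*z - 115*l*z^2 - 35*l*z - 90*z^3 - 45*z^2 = -7*l^2 + 7*l - 90*z^3 + z^2*(27 - 115*l) + z*(-35*l^2 + 12*l + 9)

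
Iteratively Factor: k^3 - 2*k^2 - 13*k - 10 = (k + 2)*(k^2 - 4*k - 5) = (k + 1)*(k + 2)*(k - 5)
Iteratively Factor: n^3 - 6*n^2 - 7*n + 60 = (n - 4)*(n^2 - 2*n - 15) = (n - 5)*(n - 4)*(n + 3)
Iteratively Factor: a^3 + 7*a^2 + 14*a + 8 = (a + 1)*(a^2 + 6*a + 8) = (a + 1)*(a + 4)*(a + 2)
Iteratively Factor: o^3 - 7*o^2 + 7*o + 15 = (o - 3)*(o^2 - 4*o - 5) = (o - 5)*(o - 3)*(o + 1)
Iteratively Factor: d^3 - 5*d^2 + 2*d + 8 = (d - 2)*(d^2 - 3*d - 4) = (d - 2)*(d + 1)*(d - 4)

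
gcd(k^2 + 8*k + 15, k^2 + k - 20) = k + 5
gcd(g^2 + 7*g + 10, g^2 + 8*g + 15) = g + 5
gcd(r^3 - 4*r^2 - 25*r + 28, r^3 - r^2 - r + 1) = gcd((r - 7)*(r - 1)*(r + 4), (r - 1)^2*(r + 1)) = r - 1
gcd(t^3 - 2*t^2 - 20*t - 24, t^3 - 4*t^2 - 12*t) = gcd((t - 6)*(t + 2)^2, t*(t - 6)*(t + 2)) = t^2 - 4*t - 12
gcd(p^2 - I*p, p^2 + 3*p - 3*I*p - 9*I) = 1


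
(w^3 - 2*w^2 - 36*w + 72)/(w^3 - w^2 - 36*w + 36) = (w - 2)/(w - 1)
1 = 1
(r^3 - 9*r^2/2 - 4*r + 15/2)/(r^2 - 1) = (2*r^2 - 7*r - 15)/(2*(r + 1))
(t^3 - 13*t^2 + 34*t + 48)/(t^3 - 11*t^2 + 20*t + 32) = (t - 6)/(t - 4)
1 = 1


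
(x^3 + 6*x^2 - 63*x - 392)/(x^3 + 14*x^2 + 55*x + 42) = (x^2 - x - 56)/(x^2 + 7*x + 6)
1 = 1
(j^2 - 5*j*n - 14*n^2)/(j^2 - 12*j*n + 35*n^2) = (j + 2*n)/(j - 5*n)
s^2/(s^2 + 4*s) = s/(s + 4)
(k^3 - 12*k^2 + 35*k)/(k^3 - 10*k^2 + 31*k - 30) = k*(k - 7)/(k^2 - 5*k + 6)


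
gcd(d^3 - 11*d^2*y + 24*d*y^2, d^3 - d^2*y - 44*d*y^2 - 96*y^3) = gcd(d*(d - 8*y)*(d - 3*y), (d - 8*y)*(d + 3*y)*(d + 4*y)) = -d + 8*y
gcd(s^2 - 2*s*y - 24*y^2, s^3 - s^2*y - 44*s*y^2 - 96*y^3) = s + 4*y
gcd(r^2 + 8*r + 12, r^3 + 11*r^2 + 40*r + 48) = 1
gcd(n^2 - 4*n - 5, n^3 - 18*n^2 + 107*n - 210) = n - 5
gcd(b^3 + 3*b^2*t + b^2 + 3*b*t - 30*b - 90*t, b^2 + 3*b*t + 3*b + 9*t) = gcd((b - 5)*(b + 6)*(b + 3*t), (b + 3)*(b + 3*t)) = b + 3*t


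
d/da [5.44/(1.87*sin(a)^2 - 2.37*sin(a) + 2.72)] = (12.8928 - 20.3456*sin(a))*cos(a)/(1.87*sin(a)^2 - 2.37*sin(a) + 2.72)^2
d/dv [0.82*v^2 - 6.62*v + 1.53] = 1.64*v - 6.62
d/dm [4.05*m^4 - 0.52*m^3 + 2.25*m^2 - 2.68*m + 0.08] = 16.2*m^3 - 1.56*m^2 + 4.5*m - 2.68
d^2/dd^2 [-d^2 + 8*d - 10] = -2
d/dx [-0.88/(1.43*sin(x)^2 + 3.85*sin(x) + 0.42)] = (2.5168*sin(x) + 3.388)*cos(x)/(1.43*sin(x)^2 + 3.85*sin(x) + 0.42)^2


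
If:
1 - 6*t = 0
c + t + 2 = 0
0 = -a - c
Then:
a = 13/6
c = -13/6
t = 1/6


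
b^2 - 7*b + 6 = (b - 6)*(b - 1)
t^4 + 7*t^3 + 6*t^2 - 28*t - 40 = (t - 2)*(t + 2)^2*(t + 5)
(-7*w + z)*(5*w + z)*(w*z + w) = -35*w^3*z - 35*w^3 - 2*w^2*z^2 - 2*w^2*z + w*z^3 + w*z^2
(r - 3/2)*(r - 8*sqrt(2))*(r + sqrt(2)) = r^3 - 7*sqrt(2)*r^2 - 3*r^2/2 - 16*r + 21*sqrt(2)*r/2 + 24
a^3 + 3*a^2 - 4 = (a - 1)*(a + 2)^2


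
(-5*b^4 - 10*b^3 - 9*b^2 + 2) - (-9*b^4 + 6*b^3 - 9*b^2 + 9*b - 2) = 4*b^4 - 16*b^3 - 9*b + 4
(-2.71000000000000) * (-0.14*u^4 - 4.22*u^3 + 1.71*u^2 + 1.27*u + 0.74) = 0.3794*u^4 + 11.4362*u^3 - 4.6341*u^2 - 3.4417*u - 2.0054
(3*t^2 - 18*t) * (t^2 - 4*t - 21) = 3*t^4 - 30*t^3 + 9*t^2 + 378*t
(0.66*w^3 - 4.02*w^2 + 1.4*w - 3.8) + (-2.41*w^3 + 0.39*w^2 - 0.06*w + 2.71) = -1.75*w^3 - 3.63*w^2 + 1.34*w - 1.09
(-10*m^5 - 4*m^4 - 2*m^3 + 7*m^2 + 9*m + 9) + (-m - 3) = -10*m^5 - 4*m^4 - 2*m^3 + 7*m^2 + 8*m + 6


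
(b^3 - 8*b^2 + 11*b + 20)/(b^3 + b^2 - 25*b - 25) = (b - 4)/(b + 5)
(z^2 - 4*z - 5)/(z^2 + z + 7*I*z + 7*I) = (z - 5)/(z + 7*I)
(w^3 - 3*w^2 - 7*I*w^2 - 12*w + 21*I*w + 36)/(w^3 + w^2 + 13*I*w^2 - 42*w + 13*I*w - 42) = (w^3 + w^2*(-3 - 7*I) + w*(-12 + 21*I) + 36)/(w^3 + w^2*(1 + 13*I) + w*(-42 + 13*I) - 42)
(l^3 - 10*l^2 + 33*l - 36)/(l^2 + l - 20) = (l^2 - 6*l + 9)/(l + 5)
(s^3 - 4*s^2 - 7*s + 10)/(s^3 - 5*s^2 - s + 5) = (s + 2)/(s + 1)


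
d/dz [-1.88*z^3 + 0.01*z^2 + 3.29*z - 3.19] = -5.64*z^2 + 0.02*z + 3.29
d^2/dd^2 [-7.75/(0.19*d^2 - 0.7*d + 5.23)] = (0.55955*d^2 - 2.0615*d - 7.75*(0.38*d - 0.7)*(0.76*d - 1.4) + 15.40235)/(0.19*d^2 - 0.7*d + 5.23)^3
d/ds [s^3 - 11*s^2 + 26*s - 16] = 3*s^2 - 22*s + 26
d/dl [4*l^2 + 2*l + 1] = 8*l + 2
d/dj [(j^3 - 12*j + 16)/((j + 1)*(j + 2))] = (j^4 + 6*j^3 + 18*j^2 - 32*j - 72)/(j^4 + 6*j^3 + 13*j^2 + 12*j + 4)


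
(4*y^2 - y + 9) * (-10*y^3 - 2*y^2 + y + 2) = -40*y^5 + 2*y^4 - 84*y^3 - 11*y^2 + 7*y + 18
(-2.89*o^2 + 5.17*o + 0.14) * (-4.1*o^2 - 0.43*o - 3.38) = 11.849*o^4 - 19.9543*o^3 + 6.9711*o^2 - 17.5348*o - 0.4732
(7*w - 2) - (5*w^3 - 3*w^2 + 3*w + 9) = -5*w^3 + 3*w^2 + 4*w - 11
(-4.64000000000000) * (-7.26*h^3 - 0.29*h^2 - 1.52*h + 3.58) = 33.6864*h^3 + 1.3456*h^2 + 7.0528*h - 16.6112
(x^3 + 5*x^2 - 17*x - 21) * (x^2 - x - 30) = x^5 + 4*x^4 - 52*x^3 - 154*x^2 + 531*x + 630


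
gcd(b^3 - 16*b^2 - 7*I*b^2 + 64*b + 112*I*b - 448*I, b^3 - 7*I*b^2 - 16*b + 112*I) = b - 7*I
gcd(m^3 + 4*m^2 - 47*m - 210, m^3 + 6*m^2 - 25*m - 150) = m^2 + 11*m + 30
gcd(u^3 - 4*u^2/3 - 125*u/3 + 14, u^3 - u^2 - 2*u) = 1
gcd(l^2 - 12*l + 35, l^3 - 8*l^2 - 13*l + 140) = l^2 - 12*l + 35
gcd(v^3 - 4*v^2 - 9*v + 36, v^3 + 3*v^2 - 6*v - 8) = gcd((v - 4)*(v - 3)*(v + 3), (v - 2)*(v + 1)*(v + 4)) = 1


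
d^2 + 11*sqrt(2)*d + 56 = (d + 4*sqrt(2))*(d + 7*sqrt(2))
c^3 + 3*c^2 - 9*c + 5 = (c - 1)^2*(c + 5)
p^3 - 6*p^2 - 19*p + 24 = (p - 8)*(p - 1)*(p + 3)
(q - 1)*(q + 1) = q^2 - 1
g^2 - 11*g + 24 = (g - 8)*(g - 3)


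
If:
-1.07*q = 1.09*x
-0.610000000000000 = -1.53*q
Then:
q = 0.40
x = -0.39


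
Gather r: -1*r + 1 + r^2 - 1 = r^2 - r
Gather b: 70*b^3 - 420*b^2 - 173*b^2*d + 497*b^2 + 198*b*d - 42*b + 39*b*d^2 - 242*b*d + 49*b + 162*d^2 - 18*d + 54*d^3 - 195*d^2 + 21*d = 70*b^3 + b^2*(77 - 173*d) + b*(39*d^2 - 44*d + 7) + 54*d^3 - 33*d^2 + 3*d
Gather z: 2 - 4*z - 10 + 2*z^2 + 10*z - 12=2*z^2 + 6*z - 20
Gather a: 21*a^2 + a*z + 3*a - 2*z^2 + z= 21*a^2 + a*(z + 3) - 2*z^2 + z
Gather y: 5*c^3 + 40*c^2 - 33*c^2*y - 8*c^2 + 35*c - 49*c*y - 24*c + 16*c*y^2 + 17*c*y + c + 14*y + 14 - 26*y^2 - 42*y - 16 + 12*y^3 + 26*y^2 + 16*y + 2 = 5*c^3 + 32*c^2 + 16*c*y^2 + 12*c + 12*y^3 + y*(-33*c^2 - 32*c - 12)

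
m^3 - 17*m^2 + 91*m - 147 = (m - 7)^2*(m - 3)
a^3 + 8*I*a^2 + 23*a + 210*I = (a - 5*I)*(a + 6*I)*(a + 7*I)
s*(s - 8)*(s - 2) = s^3 - 10*s^2 + 16*s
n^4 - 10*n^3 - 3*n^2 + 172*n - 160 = (n - 8)*(n - 5)*(n - 1)*(n + 4)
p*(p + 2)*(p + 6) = p^3 + 8*p^2 + 12*p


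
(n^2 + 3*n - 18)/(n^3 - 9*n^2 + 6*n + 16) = (n^2 + 3*n - 18)/(n^3 - 9*n^2 + 6*n + 16)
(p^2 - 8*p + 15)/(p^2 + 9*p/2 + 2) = 2*(p^2 - 8*p + 15)/(2*p^2 + 9*p + 4)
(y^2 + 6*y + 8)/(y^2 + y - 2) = (y + 4)/(y - 1)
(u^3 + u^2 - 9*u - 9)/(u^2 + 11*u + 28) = (u^3 + u^2 - 9*u - 9)/(u^2 + 11*u + 28)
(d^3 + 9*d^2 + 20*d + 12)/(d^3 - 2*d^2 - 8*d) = (d^2 + 7*d + 6)/(d*(d - 4))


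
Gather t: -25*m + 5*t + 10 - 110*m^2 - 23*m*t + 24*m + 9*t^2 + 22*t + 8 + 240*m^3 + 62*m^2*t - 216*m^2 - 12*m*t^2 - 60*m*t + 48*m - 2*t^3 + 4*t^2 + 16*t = 240*m^3 - 326*m^2 + 47*m - 2*t^3 + t^2*(13 - 12*m) + t*(62*m^2 - 83*m + 43) + 18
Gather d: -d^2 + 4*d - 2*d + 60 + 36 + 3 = -d^2 + 2*d + 99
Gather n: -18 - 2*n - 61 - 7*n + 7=-9*n - 72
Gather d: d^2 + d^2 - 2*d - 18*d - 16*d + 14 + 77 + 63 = 2*d^2 - 36*d + 154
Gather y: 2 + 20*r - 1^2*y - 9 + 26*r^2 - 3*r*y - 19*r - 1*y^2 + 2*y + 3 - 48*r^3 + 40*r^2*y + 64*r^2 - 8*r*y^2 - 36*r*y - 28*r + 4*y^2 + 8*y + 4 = -48*r^3 + 90*r^2 - 27*r + y^2*(3 - 8*r) + y*(40*r^2 - 39*r + 9)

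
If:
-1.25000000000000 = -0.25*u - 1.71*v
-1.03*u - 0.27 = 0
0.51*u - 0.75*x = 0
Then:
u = -0.26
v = 0.77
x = -0.18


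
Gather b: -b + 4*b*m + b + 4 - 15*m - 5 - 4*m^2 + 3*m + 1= 4*b*m - 4*m^2 - 12*m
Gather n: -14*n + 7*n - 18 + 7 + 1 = -7*n - 10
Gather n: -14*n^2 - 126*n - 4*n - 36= -14*n^2 - 130*n - 36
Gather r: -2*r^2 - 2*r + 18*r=-2*r^2 + 16*r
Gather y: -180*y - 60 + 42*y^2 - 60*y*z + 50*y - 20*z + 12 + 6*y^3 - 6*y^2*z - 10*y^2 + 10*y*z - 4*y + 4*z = 6*y^3 + y^2*(32 - 6*z) + y*(-50*z - 134) - 16*z - 48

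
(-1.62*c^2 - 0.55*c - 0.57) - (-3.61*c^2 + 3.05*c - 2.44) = 1.99*c^2 - 3.6*c + 1.87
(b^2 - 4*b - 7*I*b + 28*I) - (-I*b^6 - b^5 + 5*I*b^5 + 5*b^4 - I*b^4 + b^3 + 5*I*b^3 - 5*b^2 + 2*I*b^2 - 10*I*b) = I*b^6 + b^5 - 5*I*b^5 - 5*b^4 + I*b^4 - b^3 - 5*I*b^3 + 6*b^2 - 2*I*b^2 - 4*b + 3*I*b + 28*I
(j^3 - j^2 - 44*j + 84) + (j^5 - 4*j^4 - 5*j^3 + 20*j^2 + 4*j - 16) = j^5 - 4*j^4 - 4*j^3 + 19*j^2 - 40*j + 68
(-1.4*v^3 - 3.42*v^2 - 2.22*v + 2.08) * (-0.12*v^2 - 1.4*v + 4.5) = 0.168*v^5 + 2.3704*v^4 - 1.2456*v^3 - 12.5316*v^2 - 12.902*v + 9.36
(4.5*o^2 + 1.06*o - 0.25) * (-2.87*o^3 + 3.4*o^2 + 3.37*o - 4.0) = -12.915*o^5 + 12.2578*o^4 + 19.4865*o^3 - 15.2778*o^2 - 5.0825*o + 1.0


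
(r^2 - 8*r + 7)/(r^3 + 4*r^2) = (r^2 - 8*r + 7)/(r^2*(r + 4))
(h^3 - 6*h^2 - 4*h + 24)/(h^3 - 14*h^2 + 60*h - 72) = (h + 2)/(h - 6)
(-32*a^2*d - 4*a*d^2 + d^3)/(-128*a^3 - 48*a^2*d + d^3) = d/(4*a + d)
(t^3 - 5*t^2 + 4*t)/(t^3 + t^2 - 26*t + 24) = t/(t + 6)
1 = 1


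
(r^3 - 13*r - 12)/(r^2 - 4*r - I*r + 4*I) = (r^2 + 4*r + 3)/(r - I)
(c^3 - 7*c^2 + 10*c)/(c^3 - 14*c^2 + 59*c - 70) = c/(c - 7)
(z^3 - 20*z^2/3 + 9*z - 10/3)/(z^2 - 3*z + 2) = (3*z^2 - 17*z + 10)/(3*(z - 2))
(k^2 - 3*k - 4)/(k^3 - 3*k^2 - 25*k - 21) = (k - 4)/(k^2 - 4*k - 21)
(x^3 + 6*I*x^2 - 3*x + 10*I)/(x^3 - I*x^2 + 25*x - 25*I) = (x + 2*I)/(x - 5*I)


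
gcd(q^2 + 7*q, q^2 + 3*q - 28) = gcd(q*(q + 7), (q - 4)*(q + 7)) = q + 7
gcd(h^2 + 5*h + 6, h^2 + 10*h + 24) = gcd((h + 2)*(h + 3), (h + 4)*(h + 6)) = 1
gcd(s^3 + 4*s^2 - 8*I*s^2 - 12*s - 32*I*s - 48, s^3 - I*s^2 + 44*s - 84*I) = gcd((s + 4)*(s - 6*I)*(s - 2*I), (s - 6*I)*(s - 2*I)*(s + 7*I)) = s^2 - 8*I*s - 12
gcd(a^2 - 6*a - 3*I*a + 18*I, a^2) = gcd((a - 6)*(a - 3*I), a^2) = 1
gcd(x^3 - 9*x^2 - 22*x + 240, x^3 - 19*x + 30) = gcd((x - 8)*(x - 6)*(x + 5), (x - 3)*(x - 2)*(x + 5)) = x + 5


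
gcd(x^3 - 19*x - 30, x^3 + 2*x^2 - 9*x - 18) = x^2 + 5*x + 6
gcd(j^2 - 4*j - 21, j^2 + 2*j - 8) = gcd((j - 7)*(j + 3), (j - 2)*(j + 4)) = 1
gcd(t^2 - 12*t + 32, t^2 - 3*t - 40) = t - 8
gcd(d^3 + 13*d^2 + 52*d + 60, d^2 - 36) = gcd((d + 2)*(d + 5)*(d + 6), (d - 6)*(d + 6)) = d + 6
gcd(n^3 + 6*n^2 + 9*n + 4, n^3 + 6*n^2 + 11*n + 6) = n + 1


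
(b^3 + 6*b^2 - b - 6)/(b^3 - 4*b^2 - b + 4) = (b + 6)/(b - 4)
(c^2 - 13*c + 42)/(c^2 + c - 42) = (c - 7)/(c + 7)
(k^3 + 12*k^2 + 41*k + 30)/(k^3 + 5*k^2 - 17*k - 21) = (k^2 + 11*k + 30)/(k^2 + 4*k - 21)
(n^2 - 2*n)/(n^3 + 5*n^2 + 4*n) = (n - 2)/(n^2 + 5*n + 4)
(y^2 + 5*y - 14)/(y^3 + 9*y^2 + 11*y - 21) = (y - 2)/(y^2 + 2*y - 3)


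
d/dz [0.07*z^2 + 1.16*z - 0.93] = 0.14*z + 1.16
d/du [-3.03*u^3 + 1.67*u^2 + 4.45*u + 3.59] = -9.09*u^2 + 3.34*u + 4.45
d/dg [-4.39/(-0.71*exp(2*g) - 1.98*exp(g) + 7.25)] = (-6.2338*exp(g) - 8.6922)*exp(g)/(0.71*exp(2*g) + 1.98*exp(g) - 7.25)^2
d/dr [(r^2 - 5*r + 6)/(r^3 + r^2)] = (-r^3 + 10*r^2 - 13*r - 12)/(r^3*(r^2 + 2*r + 1))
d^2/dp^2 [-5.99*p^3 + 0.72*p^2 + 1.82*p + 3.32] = 1.44 - 35.94*p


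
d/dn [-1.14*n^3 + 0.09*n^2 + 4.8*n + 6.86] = -3.42*n^2 + 0.18*n + 4.8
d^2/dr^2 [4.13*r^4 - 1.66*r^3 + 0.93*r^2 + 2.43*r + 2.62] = 49.56*r^2 - 9.96*r + 1.86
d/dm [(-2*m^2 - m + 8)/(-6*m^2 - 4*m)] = (m^2 + 48*m + 16)/(2*m^2*(9*m^2 + 12*m + 4))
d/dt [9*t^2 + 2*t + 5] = 18*t + 2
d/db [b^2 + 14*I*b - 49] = 2*b + 14*I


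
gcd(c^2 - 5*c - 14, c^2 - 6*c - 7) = c - 7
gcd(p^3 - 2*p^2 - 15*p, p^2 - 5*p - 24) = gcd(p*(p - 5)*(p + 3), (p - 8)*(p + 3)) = p + 3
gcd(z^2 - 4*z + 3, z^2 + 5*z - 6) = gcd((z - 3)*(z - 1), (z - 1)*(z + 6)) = z - 1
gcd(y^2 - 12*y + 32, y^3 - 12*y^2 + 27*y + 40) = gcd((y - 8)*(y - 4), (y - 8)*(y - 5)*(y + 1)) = y - 8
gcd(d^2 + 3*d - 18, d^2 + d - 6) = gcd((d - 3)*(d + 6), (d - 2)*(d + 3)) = 1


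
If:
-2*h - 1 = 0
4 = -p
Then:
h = -1/2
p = -4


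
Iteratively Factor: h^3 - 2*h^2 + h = (h)*(h^2 - 2*h + 1) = h*(h - 1)*(h - 1)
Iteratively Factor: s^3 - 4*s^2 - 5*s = (s + 1)*(s^2 - 5*s) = s*(s + 1)*(s - 5)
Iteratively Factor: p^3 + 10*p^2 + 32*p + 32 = (p + 2)*(p^2 + 8*p + 16) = (p + 2)*(p + 4)*(p + 4)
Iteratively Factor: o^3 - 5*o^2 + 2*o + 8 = (o - 2)*(o^2 - 3*o - 4) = (o - 2)*(o + 1)*(o - 4)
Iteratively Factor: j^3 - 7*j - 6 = (j + 1)*(j^2 - j - 6) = (j - 3)*(j + 1)*(j + 2)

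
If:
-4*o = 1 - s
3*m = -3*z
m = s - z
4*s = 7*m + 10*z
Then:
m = 0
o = -1/4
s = 0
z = 0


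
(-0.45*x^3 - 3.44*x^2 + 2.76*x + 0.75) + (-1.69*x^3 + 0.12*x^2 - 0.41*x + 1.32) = -2.14*x^3 - 3.32*x^2 + 2.35*x + 2.07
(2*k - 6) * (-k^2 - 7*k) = -2*k^3 - 8*k^2 + 42*k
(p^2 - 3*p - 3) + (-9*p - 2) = p^2 - 12*p - 5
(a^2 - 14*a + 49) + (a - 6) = a^2 - 13*a + 43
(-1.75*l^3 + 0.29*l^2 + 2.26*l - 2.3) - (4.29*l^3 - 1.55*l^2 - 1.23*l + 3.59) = -6.04*l^3 + 1.84*l^2 + 3.49*l - 5.89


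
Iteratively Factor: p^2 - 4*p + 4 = (p - 2)*(p - 2)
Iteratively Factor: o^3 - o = (o + 1)*(o^2 - o) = (o - 1)*(o + 1)*(o)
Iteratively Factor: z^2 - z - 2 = (z - 2)*(z + 1)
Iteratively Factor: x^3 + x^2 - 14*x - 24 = (x + 3)*(x^2 - 2*x - 8) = (x + 2)*(x + 3)*(x - 4)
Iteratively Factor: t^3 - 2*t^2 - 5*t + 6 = (t - 1)*(t^2 - t - 6) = (t - 3)*(t - 1)*(t + 2)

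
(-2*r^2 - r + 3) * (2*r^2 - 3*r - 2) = -4*r^4 + 4*r^3 + 13*r^2 - 7*r - 6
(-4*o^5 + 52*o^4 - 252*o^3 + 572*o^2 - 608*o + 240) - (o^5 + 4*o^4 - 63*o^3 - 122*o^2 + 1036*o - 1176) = -5*o^5 + 48*o^4 - 189*o^3 + 694*o^2 - 1644*o + 1416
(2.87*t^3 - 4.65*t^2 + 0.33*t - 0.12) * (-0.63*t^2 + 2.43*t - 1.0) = -1.8081*t^5 + 9.9036*t^4 - 14.3774*t^3 + 5.5275*t^2 - 0.6216*t + 0.12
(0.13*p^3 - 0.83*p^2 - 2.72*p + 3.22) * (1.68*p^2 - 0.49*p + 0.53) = 0.2184*p^5 - 1.4581*p^4 - 4.094*p^3 + 6.3025*p^2 - 3.0194*p + 1.7066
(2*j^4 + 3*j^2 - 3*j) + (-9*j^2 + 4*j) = 2*j^4 - 6*j^2 + j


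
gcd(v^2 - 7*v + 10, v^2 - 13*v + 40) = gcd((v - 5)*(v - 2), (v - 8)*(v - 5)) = v - 5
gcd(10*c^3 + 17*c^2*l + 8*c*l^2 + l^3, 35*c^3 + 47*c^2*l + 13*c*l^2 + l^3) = 5*c^2 + 6*c*l + l^2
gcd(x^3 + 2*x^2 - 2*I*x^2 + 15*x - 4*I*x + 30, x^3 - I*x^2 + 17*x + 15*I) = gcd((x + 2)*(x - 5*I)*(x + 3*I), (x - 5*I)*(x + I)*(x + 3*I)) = x^2 - 2*I*x + 15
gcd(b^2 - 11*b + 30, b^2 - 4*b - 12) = b - 6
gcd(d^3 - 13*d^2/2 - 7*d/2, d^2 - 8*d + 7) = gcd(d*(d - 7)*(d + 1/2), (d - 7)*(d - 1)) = d - 7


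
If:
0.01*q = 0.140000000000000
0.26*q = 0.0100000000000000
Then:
No Solution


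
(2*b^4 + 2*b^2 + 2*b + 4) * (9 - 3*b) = -6*b^5 + 18*b^4 - 6*b^3 + 12*b^2 + 6*b + 36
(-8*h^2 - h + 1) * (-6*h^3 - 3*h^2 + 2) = 48*h^5 + 30*h^4 - 3*h^3 - 19*h^2 - 2*h + 2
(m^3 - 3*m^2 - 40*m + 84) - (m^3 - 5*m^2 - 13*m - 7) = 2*m^2 - 27*m + 91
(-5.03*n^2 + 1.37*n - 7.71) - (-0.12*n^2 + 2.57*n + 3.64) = -4.91*n^2 - 1.2*n - 11.35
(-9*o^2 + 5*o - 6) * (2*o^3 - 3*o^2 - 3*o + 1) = -18*o^5 + 37*o^4 - 6*o^2 + 23*o - 6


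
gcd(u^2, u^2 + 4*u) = u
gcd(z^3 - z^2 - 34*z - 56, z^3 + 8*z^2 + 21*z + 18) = z + 2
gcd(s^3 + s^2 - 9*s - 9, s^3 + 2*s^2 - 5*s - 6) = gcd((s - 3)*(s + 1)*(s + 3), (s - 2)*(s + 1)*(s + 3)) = s^2 + 4*s + 3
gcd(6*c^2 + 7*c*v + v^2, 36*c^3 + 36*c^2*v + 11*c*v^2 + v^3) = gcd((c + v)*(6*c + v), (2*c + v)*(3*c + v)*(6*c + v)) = 6*c + v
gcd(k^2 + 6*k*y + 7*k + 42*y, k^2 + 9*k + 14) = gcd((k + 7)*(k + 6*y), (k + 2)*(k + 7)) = k + 7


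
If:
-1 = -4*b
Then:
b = 1/4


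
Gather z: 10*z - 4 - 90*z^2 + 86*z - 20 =-90*z^2 + 96*z - 24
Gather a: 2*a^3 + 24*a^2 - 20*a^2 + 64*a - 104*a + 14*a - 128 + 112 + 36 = 2*a^3 + 4*a^2 - 26*a + 20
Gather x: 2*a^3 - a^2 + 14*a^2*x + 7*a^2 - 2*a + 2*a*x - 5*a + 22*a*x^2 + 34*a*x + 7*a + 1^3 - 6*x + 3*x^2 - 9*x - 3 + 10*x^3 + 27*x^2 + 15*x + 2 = 2*a^3 + 6*a^2 + 10*x^3 + x^2*(22*a + 30) + x*(14*a^2 + 36*a)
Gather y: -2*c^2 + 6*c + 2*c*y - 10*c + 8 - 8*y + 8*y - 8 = -2*c^2 + 2*c*y - 4*c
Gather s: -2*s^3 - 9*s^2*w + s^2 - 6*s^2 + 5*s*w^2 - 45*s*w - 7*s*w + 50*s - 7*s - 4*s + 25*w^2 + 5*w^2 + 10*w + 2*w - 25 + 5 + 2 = -2*s^3 + s^2*(-9*w - 5) + s*(5*w^2 - 52*w + 39) + 30*w^2 + 12*w - 18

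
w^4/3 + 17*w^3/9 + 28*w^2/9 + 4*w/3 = w*(w/3 + 1)*(w + 2/3)*(w + 2)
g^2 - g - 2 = (g - 2)*(g + 1)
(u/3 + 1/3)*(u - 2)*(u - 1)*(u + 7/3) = u^4/3 + u^3/9 - 17*u^2/9 - u/9 + 14/9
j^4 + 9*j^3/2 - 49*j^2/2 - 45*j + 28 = (j - 4)*(j - 1/2)*(j + 2)*(j + 7)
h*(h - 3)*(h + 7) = h^3 + 4*h^2 - 21*h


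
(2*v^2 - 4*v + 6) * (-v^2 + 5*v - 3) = -2*v^4 + 14*v^3 - 32*v^2 + 42*v - 18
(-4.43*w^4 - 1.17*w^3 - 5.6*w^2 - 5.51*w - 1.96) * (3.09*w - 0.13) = -13.6887*w^5 - 3.0394*w^4 - 17.1519*w^3 - 16.2979*w^2 - 5.3401*w + 0.2548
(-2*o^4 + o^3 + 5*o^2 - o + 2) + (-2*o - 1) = -2*o^4 + o^3 + 5*o^2 - 3*o + 1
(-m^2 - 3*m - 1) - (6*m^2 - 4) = -7*m^2 - 3*m + 3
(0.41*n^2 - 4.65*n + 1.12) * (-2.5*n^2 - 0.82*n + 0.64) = -1.025*n^4 + 11.2888*n^3 + 1.2754*n^2 - 3.8944*n + 0.7168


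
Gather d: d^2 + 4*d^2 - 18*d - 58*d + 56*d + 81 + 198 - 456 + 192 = 5*d^2 - 20*d + 15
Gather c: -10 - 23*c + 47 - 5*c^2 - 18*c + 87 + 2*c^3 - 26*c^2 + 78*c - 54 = 2*c^3 - 31*c^2 + 37*c + 70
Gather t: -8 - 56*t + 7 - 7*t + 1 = -63*t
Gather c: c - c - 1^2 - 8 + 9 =0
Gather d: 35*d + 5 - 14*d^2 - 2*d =-14*d^2 + 33*d + 5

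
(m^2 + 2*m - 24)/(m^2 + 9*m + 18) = (m - 4)/(m + 3)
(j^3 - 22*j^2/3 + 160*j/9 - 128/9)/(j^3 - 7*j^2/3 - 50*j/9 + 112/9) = (3*j - 8)/(3*j + 7)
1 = 1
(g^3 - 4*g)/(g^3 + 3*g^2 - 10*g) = (g + 2)/(g + 5)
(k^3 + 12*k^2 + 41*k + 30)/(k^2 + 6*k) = k + 6 + 5/k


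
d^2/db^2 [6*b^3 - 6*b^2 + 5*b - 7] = 36*b - 12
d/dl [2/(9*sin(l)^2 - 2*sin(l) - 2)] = 4*(1 - 9*sin(l))*cos(l)/(-9*sin(l)^2 + 2*sin(l) + 2)^2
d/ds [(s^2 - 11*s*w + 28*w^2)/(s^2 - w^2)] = w*(11*s^2 - 58*s*w + 11*w^2)/(s^4 - 2*s^2*w^2 + w^4)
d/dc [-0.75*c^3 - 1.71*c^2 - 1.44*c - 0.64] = -2.25*c^2 - 3.42*c - 1.44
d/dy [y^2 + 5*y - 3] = 2*y + 5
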